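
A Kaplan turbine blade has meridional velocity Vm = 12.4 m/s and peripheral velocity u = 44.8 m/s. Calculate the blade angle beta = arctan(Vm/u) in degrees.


beta = arctan(12.4 / 44.8) = 15.4713 degrees


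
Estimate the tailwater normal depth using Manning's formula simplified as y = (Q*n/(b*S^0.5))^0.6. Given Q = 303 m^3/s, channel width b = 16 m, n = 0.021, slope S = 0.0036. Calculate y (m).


y = (303 * 0.021 / (16 * 0.0036^0.5))^0.6 = 3.1105 m


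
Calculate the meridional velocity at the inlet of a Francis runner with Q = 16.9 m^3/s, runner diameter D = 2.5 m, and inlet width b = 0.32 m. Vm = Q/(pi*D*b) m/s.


Vm = 16.9 / (pi * 2.5 * 0.32) = 6.7243 m/s


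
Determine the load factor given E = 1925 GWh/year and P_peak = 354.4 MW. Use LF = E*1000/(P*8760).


LF = 1925 * 1000 / (354.4 * 8760) = 0.6201


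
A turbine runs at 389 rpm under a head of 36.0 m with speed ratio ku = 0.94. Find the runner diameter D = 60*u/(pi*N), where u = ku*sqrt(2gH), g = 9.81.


u = 0.94 * sqrt(2*9.81*36.0) = 24.9821 m/s
D = 60 * 24.9821 / (pi * 389) = 1.2265 m


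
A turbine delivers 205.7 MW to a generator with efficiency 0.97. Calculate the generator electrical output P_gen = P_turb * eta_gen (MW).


P_gen = 205.7 * 0.97 = 199.5290 MW


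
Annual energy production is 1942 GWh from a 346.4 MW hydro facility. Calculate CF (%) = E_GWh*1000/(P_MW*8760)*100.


CF = 1942 * 1000 / (346.4 * 8760) * 100 = 63.9981 %


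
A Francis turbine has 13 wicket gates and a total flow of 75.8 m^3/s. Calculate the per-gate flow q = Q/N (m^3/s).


q = 75.8 / 13 = 5.8308 m^3/s


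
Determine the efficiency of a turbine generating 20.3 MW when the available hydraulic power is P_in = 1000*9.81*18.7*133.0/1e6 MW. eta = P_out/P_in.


P_in = 1000 * 9.81 * 18.7 * 133.0 / 1e6 = 24.3985 MW
eta = 20.3 / 24.3985 = 0.8320


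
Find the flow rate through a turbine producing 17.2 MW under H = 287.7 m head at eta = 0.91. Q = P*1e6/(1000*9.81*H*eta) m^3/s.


Q = 17.2 * 1e6 / (1000 * 9.81 * 287.7 * 0.91) = 6.6970 m^3/s


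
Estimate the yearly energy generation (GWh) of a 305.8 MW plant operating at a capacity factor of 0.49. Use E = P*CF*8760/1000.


E = 305.8 * 0.49 * 8760 / 1000 = 1312.6159 GWh


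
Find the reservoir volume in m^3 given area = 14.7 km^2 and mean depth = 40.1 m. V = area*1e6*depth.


V = 14.7 * 1e6 * 40.1 = 5.8947e+08 m^3


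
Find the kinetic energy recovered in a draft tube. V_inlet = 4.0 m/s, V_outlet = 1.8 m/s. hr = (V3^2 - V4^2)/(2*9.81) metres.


hr = (4.0^2 - 1.8^2) / (2*9.81) = 0.6504 m


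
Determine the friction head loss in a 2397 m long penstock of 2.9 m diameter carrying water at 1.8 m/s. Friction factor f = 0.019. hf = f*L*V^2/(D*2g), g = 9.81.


hf = 0.019 * 2397 * 1.8^2 / (2.9 * 2 * 9.81) = 2.5934 m


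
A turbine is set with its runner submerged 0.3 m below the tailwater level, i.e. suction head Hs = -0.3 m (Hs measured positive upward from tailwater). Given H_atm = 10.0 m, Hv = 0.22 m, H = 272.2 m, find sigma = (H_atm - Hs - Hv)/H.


sigma = (10.0 - (-0.3) - 0.22) / 272.2 = 0.0370


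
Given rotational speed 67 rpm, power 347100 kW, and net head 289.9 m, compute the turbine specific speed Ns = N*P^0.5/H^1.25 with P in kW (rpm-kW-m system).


Ns = 67 * 347100^0.5 / 289.9^1.25 = 32.9983


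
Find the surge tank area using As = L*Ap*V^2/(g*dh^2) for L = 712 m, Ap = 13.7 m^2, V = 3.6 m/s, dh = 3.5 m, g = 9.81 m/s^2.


As = 712 * 13.7 * 3.6^2 / (9.81 * 3.5^2) = 1051.9630 m^2


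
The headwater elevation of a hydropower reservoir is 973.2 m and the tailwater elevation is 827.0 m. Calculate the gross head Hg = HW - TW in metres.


Hg = 973.2 - 827.0 = 146.2000 m


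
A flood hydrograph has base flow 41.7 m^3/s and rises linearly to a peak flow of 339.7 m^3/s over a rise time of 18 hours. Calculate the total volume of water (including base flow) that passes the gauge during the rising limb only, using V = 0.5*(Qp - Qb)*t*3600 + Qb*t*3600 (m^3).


V = 0.5*(339.7 - 41.7)*18*3600 + 41.7*18*3600 = 1.2357e+07 m^3


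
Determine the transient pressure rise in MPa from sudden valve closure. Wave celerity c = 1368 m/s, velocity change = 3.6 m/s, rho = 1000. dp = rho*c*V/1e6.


dp = 1000 * 1368 * 3.6 / 1e6 = 4.9248 MPa


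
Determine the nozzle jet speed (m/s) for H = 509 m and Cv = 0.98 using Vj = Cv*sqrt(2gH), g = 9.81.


Vj = 0.98 * sqrt(2*9.81*509) = 97.9342 m/s


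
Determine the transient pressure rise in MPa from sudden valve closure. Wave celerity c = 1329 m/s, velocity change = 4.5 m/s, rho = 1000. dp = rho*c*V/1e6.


dp = 1000 * 1329 * 4.5 / 1e6 = 5.9805 MPa


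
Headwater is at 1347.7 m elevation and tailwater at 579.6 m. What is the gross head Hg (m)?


Hg = 1347.7 - 579.6 = 768.1000 m


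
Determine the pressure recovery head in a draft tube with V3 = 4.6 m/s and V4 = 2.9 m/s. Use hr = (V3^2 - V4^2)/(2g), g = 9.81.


hr = (4.6^2 - 2.9^2) / (2*9.81) = 0.6498 m


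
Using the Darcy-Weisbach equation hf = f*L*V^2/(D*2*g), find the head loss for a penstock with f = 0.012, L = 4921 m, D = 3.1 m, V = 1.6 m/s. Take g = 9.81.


hf = 0.012 * 4921 * 1.6^2 / (3.1 * 2 * 9.81) = 2.4855 m


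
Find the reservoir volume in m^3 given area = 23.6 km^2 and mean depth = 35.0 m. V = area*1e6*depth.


V = 23.6 * 1e6 * 35.0 = 8.2600e+08 m^3


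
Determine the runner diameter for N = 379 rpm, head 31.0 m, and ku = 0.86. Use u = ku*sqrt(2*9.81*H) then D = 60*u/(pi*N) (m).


u = 0.86 * sqrt(2*9.81*31.0) = 21.2094 m/s
D = 60 * 21.2094 / (pi * 379) = 1.0688 m


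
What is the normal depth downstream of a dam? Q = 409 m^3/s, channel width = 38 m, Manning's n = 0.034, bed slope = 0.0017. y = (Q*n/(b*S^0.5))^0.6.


y = (409 * 0.034 / (38 * 0.0017^0.5))^0.6 = 3.7061 m


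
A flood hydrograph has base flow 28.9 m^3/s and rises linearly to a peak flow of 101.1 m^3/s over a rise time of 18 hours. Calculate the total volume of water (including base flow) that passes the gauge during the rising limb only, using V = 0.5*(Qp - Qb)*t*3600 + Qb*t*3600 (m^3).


V = 0.5*(101.1 - 28.9)*18*3600 + 28.9*18*3600 = 4.2120e+06 m^3


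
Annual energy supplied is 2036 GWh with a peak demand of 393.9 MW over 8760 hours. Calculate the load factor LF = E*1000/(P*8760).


LF = 2036 * 1000 / (393.9 * 8760) = 0.5900


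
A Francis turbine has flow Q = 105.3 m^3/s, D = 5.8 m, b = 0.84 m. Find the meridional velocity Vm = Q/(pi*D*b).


Vm = 105.3 / (pi * 5.8 * 0.84) = 6.8797 m/s


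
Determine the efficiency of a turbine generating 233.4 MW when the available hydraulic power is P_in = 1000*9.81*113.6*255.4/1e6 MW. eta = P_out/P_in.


P_in = 1000 * 9.81 * 113.6 * 255.4 / 1e6 = 284.6218 MW
eta = 233.4 / 284.6218 = 0.8200


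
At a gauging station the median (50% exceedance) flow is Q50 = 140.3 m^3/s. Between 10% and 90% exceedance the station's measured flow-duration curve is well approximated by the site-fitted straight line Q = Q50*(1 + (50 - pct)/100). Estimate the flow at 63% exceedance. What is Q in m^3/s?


Q = 140.3 * (1 + (50 - 63)/100) = 122.0610 m^3/s


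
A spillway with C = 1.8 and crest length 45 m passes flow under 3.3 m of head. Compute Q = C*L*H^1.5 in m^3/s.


Q = 1.8 * 45 * 3.3^1.5 = 485.5746 m^3/s


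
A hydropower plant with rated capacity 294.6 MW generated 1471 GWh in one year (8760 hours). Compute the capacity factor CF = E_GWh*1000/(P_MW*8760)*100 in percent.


CF = 1471 * 1000 / (294.6 * 8760) * 100 = 57.0001 %


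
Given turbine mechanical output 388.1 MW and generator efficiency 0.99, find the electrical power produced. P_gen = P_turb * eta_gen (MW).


P_gen = 388.1 * 0.99 = 384.2190 MW


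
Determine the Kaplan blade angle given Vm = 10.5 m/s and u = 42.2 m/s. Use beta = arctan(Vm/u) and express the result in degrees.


beta = arctan(10.5 / 42.2) = 13.9723 degrees


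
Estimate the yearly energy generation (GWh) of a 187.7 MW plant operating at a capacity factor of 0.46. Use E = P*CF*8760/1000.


E = 187.7 * 0.46 * 8760 / 1000 = 756.3559 GWh


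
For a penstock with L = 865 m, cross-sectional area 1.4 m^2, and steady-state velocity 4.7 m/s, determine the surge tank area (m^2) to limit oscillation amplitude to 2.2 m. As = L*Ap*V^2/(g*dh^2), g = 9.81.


As = 865 * 1.4 * 4.7^2 / (9.81 * 2.2^2) = 563.4112 m^2


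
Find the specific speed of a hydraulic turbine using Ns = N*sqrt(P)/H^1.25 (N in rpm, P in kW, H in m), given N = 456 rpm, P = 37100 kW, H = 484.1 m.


Ns = 456 * 37100^0.5 / 484.1^1.25 = 38.6797


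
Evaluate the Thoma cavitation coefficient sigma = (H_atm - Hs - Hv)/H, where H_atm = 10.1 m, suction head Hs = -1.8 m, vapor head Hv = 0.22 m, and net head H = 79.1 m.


sigma = (10.1 - (-1.8) - 0.22) / 79.1 = 0.1477


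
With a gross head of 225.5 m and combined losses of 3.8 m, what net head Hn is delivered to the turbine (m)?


Hn = 225.5 - 3.8 = 221.7000 m


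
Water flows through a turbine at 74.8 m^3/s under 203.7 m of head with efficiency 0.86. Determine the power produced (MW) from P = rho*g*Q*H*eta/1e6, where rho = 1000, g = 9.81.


P = 1000 * 9.81 * 74.8 * 203.7 * 0.86 / 1e6 = 128.5464 MW


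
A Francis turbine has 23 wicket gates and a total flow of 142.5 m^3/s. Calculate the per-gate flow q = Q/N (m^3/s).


q = 142.5 / 23 = 6.1957 m^3/s


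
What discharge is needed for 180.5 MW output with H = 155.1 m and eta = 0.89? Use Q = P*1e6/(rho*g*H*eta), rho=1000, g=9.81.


Q = 180.5 * 1e6 / (1000 * 9.81 * 155.1 * 0.89) = 133.2927 m^3/s


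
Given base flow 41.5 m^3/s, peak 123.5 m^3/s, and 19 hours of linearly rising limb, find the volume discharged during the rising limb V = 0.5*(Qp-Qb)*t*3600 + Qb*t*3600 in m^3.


V = 0.5*(123.5 - 41.5)*19*3600 + 41.5*19*3600 = 5.6430e+06 m^3


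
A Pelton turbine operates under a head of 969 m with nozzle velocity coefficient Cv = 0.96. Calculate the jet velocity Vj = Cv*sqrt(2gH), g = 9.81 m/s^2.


Vj = 0.96 * sqrt(2*9.81*969) = 132.3679 m/s


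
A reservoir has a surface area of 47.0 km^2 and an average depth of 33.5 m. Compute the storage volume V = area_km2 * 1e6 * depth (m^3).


V = 47.0 * 1e6 * 33.5 = 1.5745e+09 m^3


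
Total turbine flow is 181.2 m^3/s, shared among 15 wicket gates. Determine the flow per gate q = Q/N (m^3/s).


q = 181.2 / 15 = 12.0800 m^3/s


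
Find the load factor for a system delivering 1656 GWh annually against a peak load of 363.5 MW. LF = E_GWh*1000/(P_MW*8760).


LF = 1656 * 1000 / (363.5 * 8760) = 0.5201


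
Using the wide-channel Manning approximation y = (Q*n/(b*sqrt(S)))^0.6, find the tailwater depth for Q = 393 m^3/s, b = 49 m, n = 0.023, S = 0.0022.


y = (393 * 0.023 / (49 * 0.0022^0.5))^0.6 = 2.2742 m


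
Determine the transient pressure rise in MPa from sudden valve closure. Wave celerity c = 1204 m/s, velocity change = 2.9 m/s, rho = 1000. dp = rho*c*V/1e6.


dp = 1000 * 1204 * 2.9 / 1e6 = 3.4916 MPa


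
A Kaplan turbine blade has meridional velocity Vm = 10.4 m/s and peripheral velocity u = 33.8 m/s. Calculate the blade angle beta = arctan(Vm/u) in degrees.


beta = arctan(10.4 / 33.8) = 17.1027 degrees


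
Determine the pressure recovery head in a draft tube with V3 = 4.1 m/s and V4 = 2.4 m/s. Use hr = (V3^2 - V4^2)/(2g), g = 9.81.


hr = (4.1^2 - 2.4^2) / (2*9.81) = 0.5632 m


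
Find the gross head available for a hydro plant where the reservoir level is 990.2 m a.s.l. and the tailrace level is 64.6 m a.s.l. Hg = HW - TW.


Hg = 990.2 - 64.6 = 925.6000 m


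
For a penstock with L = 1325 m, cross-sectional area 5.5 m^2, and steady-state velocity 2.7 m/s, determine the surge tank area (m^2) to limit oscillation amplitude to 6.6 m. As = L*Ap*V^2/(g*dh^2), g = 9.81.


As = 1325 * 5.5 * 2.7^2 / (9.81 * 6.6^2) = 124.3224 m^2


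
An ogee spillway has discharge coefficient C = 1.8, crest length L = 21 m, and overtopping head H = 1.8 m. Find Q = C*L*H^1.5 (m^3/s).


Q = 1.8 * 21 * 1.8^1.5 = 91.2852 m^3/s


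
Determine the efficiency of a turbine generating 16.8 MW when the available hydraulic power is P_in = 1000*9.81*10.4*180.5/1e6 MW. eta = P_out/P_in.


P_in = 1000 * 9.81 * 10.4 * 180.5 / 1e6 = 18.4153 MW
eta = 16.8 / 18.4153 = 0.9123


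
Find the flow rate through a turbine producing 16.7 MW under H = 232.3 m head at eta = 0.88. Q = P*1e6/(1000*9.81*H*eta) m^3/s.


Q = 16.7 * 1e6 / (1000 * 9.81 * 232.3 * 0.88) = 8.3275 m^3/s


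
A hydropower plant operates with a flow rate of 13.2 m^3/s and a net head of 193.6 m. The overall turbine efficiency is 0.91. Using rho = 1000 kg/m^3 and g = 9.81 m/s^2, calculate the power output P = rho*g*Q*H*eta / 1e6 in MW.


P = 1000 * 9.81 * 13.2 * 193.6 * 0.91 / 1e6 = 22.8134 MW


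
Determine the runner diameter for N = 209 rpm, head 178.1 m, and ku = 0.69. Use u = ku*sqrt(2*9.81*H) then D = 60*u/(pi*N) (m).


u = 0.69 * sqrt(2*9.81*178.1) = 40.7878 m/s
D = 60 * 40.7878 / (pi * 209) = 3.7272 m


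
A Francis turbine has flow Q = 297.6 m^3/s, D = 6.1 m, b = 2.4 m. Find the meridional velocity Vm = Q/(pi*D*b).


Vm = 297.6 / (pi * 6.1 * 2.4) = 6.4706 m/s


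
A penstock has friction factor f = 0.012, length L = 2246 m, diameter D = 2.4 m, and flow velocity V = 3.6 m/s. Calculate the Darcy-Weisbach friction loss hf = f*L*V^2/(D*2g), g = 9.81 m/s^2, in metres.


hf = 0.012 * 2246 * 3.6^2 / (2.4 * 2 * 9.81) = 7.4180 m


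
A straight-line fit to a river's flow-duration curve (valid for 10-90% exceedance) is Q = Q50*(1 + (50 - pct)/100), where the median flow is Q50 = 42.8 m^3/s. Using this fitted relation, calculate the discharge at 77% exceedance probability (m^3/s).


Q = 42.8 * (1 + (50 - 77)/100) = 31.2440 m^3/s


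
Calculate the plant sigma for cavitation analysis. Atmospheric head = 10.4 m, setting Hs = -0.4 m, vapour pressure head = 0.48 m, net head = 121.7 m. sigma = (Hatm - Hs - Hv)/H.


sigma = (10.4 - (-0.4) - 0.48) / 121.7 = 0.0848


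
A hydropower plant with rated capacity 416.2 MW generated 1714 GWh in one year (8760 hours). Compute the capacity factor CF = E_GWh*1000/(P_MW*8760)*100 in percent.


CF = 1714 * 1000 / (416.2 * 8760) * 100 = 47.0116 %


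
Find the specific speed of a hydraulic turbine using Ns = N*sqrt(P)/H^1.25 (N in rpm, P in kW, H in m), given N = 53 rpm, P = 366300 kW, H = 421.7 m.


Ns = 53 * 366300^0.5 / 421.7^1.25 = 16.7857


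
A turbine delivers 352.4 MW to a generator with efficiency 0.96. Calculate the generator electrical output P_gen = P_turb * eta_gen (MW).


P_gen = 352.4 * 0.96 = 338.3040 MW


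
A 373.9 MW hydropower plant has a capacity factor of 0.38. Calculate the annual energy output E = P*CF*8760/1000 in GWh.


E = 373.9 * 0.38 * 8760 / 1000 = 1244.6383 GWh


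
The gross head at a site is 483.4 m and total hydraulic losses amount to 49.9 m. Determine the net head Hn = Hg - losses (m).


Hn = 483.4 - 49.9 = 433.5000 m


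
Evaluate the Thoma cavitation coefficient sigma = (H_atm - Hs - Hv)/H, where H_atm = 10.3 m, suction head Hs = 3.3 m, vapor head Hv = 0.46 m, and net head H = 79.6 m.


sigma = (10.3 - 3.3 - 0.46) / 79.6 = 0.0822


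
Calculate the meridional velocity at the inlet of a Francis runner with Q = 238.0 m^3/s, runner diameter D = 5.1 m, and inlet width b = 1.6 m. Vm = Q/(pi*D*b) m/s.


Vm = 238.0 / (pi * 5.1 * 1.6) = 9.2840 m/s


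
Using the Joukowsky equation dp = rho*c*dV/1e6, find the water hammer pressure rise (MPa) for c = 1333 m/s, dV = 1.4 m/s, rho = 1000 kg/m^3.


dp = 1000 * 1333 * 1.4 / 1e6 = 1.8662 MPa


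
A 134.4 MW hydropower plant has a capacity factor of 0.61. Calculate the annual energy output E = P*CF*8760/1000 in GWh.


E = 134.4 * 0.61 * 8760 / 1000 = 718.1798 GWh


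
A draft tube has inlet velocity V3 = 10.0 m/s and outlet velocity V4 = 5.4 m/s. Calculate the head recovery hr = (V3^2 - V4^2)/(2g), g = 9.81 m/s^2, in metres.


hr = (10.0^2 - 5.4^2) / (2*9.81) = 3.6106 m


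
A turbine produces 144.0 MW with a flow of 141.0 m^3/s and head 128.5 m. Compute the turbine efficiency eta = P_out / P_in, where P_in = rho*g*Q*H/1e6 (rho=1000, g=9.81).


P_in = 1000 * 9.81 * 141.0 * 128.5 / 1e6 = 177.7425 MW
eta = 144.0 / 177.7425 = 0.8102


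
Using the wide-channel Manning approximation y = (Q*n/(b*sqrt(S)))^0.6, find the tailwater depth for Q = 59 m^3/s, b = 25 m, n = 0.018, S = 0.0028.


y = (59 * 0.018 / (25 * 0.0028^0.5))^0.6 = 0.8765 m


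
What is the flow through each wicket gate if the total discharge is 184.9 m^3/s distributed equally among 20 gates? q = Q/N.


q = 184.9 / 20 = 9.2450 m^3/s


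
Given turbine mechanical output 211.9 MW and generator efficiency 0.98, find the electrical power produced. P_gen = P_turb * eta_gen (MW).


P_gen = 211.9 * 0.98 = 207.6620 MW


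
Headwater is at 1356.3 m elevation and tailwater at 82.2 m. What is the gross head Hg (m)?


Hg = 1356.3 - 82.2 = 1274.1000 m


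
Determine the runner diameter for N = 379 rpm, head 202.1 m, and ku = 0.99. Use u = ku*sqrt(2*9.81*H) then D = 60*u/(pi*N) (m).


u = 0.99 * sqrt(2*9.81*202.1) = 62.3402 m/s
D = 60 * 62.3402 / (pi * 379) = 3.1414 m


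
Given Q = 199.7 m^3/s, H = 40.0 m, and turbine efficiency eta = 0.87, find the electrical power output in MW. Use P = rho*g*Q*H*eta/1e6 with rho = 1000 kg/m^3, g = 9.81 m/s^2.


P = 1000 * 9.81 * 199.7 * 40.0 * 0.87 / 1e6 = 68.1752 MW


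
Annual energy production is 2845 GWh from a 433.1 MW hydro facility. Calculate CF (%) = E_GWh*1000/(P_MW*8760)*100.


CF = 2845 * 1000 / (433.1 * 8760) * 100 = 74.9877 %


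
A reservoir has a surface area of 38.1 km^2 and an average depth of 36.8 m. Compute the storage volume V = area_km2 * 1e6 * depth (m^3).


V = 38.1 * 1e6 * 36.8 = 1.4021e+09 m^3


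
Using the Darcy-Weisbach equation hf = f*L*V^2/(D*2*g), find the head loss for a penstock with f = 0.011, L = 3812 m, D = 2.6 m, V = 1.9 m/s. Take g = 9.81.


hf = 0.011 * 3812 * 1.9^2 / (2.6 * 2 * 9.81) = 2.9674 m


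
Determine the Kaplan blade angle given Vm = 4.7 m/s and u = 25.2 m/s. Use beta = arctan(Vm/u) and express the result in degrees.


beta = arctan(4.7 / 25.2) = 10.5647 degrees


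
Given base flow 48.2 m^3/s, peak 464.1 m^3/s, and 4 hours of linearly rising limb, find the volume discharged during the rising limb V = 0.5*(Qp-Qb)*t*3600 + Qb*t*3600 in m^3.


V = 0.5*(464.1 - 48.2)*4*3600 + 48.2*4*3600 = 3.6886e+06 m^3


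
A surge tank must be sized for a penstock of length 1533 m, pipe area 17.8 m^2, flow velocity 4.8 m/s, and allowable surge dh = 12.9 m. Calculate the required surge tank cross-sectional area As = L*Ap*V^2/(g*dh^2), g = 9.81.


As = 1533 * 17.8 * 4.8^2 / (9.81 * 12.9^2) = 385.1201 m^2


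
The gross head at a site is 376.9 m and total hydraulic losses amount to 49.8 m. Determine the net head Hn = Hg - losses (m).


Hn = 376.9 - 49.8 = 327.1000 m


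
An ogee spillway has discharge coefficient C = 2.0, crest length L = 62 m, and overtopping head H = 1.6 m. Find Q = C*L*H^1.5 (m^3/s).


Q = 2.0 * 62 * 1.6^1.5 = 250.9584 m^3/s


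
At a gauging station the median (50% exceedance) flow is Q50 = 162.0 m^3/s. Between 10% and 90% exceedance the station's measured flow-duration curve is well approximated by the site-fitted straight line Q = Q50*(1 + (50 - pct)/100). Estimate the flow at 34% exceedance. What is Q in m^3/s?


Q = 162.0 * (1 + (50 - 34)/100) = 187.9200 m^3/s


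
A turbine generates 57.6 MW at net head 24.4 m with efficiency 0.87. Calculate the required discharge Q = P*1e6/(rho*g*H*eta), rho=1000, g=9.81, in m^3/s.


Q = 57.6 * 1e6 / (1000 * 9.81 * 24.4 * 0.87) = 276.5950 m^3/s


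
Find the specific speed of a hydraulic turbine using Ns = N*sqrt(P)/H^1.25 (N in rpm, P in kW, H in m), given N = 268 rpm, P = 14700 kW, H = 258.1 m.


Ns = 268 * 14700^0.5 / 258.1^1.25 = 31.4093


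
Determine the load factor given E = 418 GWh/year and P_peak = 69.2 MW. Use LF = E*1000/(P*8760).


LF = 418 * 1000 / (69.2 * 8760) = 0.6896


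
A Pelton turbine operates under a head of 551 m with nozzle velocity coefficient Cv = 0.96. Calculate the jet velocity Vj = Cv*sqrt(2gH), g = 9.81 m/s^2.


Vj = 0.96 * sqrt(2*9.81*551) = 99.8152 m/s


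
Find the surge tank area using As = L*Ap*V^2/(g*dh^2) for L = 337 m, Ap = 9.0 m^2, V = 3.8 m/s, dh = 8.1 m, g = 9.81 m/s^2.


As = 337 * 9.0 * 3.8^2 / (9.81 * 8.1^2) = 68.0457 m^2


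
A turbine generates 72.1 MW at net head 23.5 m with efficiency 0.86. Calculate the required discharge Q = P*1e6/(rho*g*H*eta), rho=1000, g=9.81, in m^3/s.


Q = 72.1 * 1e6 / (1000 * 9.81 * 23.5 * 0.86) = 363.6637 m^3/s


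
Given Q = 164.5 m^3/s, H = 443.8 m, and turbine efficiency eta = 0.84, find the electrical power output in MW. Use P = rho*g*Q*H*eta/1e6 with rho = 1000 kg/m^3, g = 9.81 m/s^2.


P = 1000 * 9.81 * 164.5 * 443.8 * 0.84 / 1e6 = 601.5912 MW


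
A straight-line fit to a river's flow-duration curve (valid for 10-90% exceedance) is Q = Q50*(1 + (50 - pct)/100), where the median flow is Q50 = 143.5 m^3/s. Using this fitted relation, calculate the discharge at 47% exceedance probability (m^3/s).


Q = 143.5 * (1 + (50 - 47)/100) = 147.8050 m^3/s


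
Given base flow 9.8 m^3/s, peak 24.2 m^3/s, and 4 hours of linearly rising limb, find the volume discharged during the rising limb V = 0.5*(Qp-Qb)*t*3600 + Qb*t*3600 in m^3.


V = 0.5*(24.2 - 9.8)*4*3600 + 9.8*4*3600 = 244800.0000 m^3


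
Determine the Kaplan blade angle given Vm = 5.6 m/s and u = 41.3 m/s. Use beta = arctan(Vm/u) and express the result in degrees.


beta = arctan(5.6 / 41.3) = 7.7218 degrees


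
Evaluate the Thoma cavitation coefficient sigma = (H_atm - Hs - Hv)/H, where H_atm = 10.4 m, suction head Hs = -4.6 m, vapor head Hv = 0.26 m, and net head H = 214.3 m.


sigma = (10.4 - (-4.6) - 0.26) / 214.3 = 0.0688


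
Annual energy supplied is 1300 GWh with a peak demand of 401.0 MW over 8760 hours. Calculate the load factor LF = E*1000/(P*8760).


LF = 1300 * 1000 / (401.0 * 8760) = 0.3701


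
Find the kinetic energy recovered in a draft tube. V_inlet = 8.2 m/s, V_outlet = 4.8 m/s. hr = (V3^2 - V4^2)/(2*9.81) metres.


hr = (8.2^2 - 4.8^2) / (2*9.81) = 2.2528 m


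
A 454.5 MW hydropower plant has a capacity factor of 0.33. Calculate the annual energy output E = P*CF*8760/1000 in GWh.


E = 454.5 * 0.33 * 8760 / 1000 = 1313.8686 GWh


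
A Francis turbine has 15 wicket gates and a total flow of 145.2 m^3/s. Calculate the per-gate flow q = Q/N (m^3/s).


q = 145.2 / 15 = 9.6800 m^3/s


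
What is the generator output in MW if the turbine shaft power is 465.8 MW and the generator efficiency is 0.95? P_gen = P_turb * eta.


P_gen = 465.8 * 0.95 = 442.5100 MW


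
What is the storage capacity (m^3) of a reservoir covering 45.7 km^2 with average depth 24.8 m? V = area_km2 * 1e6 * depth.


V = 45.7 * 1e6 * 24.8 = 1.1334e+09 m^3


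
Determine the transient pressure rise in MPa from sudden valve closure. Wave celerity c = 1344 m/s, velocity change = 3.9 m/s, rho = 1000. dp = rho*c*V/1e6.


dp = 1000 * 1344 * 3.9 / 1e6 = 5.2416 MPa


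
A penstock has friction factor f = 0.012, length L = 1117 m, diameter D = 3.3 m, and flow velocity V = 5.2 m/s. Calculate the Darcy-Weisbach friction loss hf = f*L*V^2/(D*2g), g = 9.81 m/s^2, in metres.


hf = 0.012 * 1117 * 5.2^2 / (3.3 * 2 * 9.81) = 5.5979 m


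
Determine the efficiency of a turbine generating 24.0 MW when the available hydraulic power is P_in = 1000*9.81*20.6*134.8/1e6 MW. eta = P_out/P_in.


P_in = 1000 * 9.81 * 20.6 * 134.8 / 1e6 = 27.2412 MW
eta = 24.0 / 27.2412 = 0.8810


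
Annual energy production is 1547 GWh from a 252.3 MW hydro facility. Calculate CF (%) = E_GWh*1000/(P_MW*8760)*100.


CF = 1547 * 1000 / (252.3 * 8760) * 100 = 69.9953 %


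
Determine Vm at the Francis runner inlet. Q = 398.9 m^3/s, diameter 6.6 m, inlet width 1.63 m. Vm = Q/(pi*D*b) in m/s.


Vm = 398.9 / (pi * 6.6 * 1.63) = 11.8027 m/s


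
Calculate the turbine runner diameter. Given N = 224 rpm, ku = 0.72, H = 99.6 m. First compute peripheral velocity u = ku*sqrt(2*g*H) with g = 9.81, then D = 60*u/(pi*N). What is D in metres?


u = 0.72 * sqrt(2*9.81*99.6) = 31.8282 m/s
D = 60 * 31.8282 / (pi * 224) = 2.7137 m


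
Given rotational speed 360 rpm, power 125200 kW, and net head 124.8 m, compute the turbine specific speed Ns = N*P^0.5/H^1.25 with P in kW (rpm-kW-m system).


Ns = 360 * 125200^0.5 / 124.8^1.25 = 305.3771


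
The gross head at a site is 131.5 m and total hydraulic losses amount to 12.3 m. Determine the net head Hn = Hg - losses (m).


Hn = 131.5 - 12.3 = 119.2000 m


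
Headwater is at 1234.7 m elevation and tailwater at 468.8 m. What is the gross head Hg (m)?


Hg = 1234.7 - 468.8 = 765.9000 m


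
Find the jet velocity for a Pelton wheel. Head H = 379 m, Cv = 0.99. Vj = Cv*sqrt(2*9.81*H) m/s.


Vj = 0.99 * sqrt(2*9.81*379) = 85.3698 m/s


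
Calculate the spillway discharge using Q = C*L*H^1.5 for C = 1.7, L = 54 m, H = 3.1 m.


Q = 1.7 * 54 * 3.1^1.5 = 501.0548 m^3/s


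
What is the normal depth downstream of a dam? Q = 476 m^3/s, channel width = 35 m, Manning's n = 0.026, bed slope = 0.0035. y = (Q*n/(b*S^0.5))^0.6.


y = (476 * 0.026 / (35 * 0.0035^0.5))^0.6 = 2.9234 m


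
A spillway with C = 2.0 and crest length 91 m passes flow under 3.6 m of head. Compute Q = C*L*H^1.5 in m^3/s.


Q = 2.0 * 91 * 3.6^1.5 = 1243.1546 m^3/s


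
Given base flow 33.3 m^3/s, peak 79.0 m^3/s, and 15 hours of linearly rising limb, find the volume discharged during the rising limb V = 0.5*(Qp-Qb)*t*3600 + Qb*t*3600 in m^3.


V = 0.5*(79.0 - 33.3)*15*3600 + 33.3*15*3600 = 3.0321e+06 m^3


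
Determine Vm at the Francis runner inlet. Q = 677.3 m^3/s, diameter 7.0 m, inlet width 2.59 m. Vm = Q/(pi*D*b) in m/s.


Vm = 677.3 / (pi * 7.0 * 2.59) = 11.8914 m/s


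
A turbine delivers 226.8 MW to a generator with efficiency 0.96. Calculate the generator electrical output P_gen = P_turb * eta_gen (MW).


P_gen = 226.8 * 0.96 = 217.7280 MW


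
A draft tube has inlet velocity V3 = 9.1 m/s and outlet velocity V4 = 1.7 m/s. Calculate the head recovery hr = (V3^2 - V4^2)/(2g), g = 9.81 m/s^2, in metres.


hr = (9.1^2 - 1.7^2) / (2*9.81) = 4.0734 m


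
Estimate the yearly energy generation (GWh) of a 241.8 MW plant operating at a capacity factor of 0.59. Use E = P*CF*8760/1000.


E = 241.8 * 0.59 * 8760 / 1000 = 1249.7191 GWh


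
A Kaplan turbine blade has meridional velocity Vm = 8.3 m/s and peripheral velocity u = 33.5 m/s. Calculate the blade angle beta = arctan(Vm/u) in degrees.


beta = arctan(8.3 / 33.5) = 13.9155 degrees


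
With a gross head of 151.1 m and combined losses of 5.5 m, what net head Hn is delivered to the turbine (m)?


Hn = 151.1 - 5.5 = 145.6000 m


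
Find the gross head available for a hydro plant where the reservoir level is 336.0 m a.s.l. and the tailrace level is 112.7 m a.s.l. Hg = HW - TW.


Hg = 336.0 - 112.7 = 223.3000 m


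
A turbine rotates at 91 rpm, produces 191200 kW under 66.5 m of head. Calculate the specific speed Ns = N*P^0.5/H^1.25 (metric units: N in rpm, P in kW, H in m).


Ns = 91 * 191200^0.5 / 66.5^1.25 = 209.5358


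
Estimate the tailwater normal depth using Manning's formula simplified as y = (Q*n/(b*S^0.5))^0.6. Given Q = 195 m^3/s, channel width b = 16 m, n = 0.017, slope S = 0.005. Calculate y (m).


y = (195 * 0.017 / (16 * 0.005^0.5))^0.6 = 1.9060 m


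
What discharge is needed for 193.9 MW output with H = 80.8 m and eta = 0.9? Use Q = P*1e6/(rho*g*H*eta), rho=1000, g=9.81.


Q = 193.9 * 1e6 / (1000 * 9.81 * 80.8 * 0.9) = 271.8034 m^3/s


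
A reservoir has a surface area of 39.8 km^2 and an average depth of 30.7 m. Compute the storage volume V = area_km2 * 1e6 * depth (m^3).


V = 39.8 * 1e6 * 30.7 = 1.2219e+09 m^3


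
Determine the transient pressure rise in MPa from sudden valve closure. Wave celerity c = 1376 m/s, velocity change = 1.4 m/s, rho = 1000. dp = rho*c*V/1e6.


dp = 1000 * 1376 * 1.4 / 1e6 = 1.9264 MPa


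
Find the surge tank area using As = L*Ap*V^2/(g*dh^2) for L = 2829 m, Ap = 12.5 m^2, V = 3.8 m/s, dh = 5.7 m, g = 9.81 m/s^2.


As = 2829 * 12.5 * 3.8^2 / (9.81 * 5.7^2) = 1602.1067 m^2


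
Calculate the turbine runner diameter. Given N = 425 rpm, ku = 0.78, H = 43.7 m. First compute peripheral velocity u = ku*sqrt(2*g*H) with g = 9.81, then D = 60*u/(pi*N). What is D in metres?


u = 0.78 * sqrt(2*9.81*43.7) = 22.8394 m/s
D = 60 * 22.8394 / (pi * 425) = 1.0264 m


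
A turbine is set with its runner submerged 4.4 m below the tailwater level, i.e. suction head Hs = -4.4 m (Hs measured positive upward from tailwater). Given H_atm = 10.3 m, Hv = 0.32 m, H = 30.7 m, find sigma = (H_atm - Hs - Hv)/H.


sigma = (10.3 - (-4.4) - 0.32) / 30.7 = 0.4684


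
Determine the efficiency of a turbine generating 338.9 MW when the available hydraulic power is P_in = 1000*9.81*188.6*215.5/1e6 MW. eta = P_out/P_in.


P_in = 1000 * 9.81 * 188.6 * 215.5 / 1e6 = 398.7108 MW
eta = 338.9 / 398.7108 = 0.8500


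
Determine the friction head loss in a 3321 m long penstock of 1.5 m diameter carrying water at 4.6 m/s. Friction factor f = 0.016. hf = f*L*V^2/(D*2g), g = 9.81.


hf = 0.016 * 3321 * 4.6^2 / (1.5 * 2 * 9.81) = 38.2045 m


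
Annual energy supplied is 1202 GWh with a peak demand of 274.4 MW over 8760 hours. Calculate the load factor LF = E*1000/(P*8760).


LF = 1202 * 1000 / (274.4 * 8760) = 0.5001


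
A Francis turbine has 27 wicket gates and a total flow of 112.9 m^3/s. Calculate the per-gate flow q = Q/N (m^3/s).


q = 112.9 / 27 = 4.1815 m^3/s


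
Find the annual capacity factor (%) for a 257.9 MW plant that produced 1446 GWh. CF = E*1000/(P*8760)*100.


CF = 1446 * 1000 / (257.9 * 8760) * 100 = 64.0048 %


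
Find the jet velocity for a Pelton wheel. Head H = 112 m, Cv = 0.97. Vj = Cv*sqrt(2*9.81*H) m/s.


Vj = 0.97 * sqrt(2*9.81*112) = 45.4706 m/s


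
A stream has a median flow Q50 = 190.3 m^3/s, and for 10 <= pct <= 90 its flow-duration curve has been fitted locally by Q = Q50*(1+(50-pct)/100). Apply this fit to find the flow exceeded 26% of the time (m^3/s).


Q = 190.3 * (1 + (50 - 26)/100) = 235.9720 m^3/s


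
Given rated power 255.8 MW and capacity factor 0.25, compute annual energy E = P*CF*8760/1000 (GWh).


E = 255.8 * 0.25 * 8760 / 1000 = 560.2020 GWh


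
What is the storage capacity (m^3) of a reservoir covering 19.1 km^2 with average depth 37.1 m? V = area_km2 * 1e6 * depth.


V = 19.1 * 1e6 * 37.1 = 7.0861e+08 m^3


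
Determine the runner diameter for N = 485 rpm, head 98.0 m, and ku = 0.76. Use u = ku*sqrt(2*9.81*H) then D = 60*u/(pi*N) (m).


u = 0.76 * sqrt(2*9.81*98.0) = 33.3255 m/s
D = 60 * 33.3255 / (pi * 485) = 1.3123 m


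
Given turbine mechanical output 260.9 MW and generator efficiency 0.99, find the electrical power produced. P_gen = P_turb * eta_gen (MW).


P_gen = 260.9 * 0.99 = 258.2910 MW


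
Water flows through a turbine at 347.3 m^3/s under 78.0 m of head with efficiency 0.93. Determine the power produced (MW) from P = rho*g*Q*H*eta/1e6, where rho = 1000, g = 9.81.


P = 1000 * 9.81 * 347.3 * 78.0 * 0.93 / 1e6 = 247.1447 MW


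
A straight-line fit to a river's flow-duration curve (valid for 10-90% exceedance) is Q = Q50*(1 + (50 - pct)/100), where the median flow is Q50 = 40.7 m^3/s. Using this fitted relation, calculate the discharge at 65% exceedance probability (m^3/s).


Q = 40.7 * (1 + (50 - 65)/100) = 34.5950 m^3/s


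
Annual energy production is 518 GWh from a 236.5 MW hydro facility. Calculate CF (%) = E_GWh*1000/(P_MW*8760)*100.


CF = 518 * 1000 / (236.5 * 8760) * 100 = 25.0031 %


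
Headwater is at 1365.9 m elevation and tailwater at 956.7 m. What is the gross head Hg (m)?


Hg = 1365.9 - 956.7 = 409.2000 m


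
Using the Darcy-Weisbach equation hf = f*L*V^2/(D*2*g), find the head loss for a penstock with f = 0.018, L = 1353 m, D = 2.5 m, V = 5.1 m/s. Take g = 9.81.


hf = 0.018 * 1353 * 5.1^2 / (2.5 * 2 * 9.81) = 12.9143 m


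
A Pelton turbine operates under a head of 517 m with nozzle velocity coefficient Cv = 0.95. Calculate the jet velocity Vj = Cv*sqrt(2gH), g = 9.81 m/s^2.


Vj = 0.95 * sqrt(2*9.81*517) = 95.6794 m/s


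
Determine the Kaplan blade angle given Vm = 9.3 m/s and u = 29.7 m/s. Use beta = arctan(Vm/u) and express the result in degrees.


beta = arctan(9.3 / 29.7) = 17.3870 degrees


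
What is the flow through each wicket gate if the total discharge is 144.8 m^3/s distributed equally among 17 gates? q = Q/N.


q = 144.8 / 17 = 8.5176 m^3/s


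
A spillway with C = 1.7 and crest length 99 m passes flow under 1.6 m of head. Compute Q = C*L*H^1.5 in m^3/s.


Q = 1.7 * 99 * 1.6^1.5 = 340.6153 m^3/s


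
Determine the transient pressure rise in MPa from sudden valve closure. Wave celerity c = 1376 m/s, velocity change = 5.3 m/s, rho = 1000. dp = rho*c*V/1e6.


dp = 1000 * 1376 * 5.3 / 1e6 = 7.2928 MPa


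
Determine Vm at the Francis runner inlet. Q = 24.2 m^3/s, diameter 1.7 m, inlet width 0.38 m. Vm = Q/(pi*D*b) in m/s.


Vm = 24.2 / (pi * 1.7 * 0.38) = 11.9243 m/s


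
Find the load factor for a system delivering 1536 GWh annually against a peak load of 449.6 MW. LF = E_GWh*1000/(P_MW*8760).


LF = 1536 * 1000 / (449.6 * 8760) = 0.3900


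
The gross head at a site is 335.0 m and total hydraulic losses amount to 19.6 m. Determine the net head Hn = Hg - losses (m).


Hn = 335.0 - 19.6 = 315.4000 m


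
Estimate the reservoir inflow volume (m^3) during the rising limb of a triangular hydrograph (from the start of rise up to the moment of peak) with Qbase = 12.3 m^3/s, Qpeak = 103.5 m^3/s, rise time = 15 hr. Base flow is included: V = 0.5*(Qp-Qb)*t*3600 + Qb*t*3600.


V = 0.5*(103.5 - 12.3)*15*3600 + 12.3*15*3600 = 3.1266e+06 m^3


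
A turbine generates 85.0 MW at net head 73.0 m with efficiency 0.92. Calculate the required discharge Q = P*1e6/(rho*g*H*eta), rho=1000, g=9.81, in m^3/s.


Q = 85.0 * 1e6 / (1000 * 9.81 * 73.0 * 0.92) = 129.0147 m^3/s


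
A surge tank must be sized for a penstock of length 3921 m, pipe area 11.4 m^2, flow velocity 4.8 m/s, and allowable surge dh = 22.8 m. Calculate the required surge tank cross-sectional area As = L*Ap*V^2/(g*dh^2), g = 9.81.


As = 3921 * 11.4 * 4.8^2 / (9.81 * 22.8^2) = 201.9507 m^2


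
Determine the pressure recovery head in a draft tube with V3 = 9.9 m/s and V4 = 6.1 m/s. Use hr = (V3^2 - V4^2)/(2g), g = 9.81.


hr = (9.9^2 - 6.1^2) / (2*9.81) = 3.0989 m


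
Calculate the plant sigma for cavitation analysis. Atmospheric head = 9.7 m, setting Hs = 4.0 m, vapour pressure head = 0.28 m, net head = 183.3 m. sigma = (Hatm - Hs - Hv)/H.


sigma = (9.7 - 4.0 - 0.28) / 183.3 = 0.0296


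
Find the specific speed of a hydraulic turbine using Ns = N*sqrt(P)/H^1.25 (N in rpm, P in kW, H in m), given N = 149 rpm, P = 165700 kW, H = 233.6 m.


Ns = 149 * 165700^0.5 / 233.6^1.25 = 66.4135


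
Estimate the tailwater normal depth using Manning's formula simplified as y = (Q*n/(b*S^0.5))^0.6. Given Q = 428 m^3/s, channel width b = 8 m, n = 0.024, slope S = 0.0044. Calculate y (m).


y = (428 * 0.024 / (8 * 0.0044^0.5))^0.6 = 5.9170 m


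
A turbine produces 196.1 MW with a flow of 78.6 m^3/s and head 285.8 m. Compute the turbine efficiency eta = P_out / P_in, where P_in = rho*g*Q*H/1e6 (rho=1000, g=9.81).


P_in = 1000 * 9.81 * 78.6 * 285.8 / 1e6 = 220.3707 MW
eta = 196.1 / 220.3707 = 0.8899


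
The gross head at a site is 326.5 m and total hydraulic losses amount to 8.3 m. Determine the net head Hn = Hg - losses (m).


Hn = 326.5 - 8.3 = 318.2000 m


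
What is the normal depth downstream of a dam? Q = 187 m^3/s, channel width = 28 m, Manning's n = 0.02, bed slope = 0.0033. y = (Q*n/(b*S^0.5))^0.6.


y = (187 * 0.02 / (28 * 0.0033^0.5))^0.6 = 1.6591 m


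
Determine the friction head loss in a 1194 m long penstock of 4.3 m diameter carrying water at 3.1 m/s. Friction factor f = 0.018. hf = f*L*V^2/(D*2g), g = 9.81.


hf = 0.018 * 1194 * 3.1^2 / (4.3 * 2 * 9.81) = 2.4481 m


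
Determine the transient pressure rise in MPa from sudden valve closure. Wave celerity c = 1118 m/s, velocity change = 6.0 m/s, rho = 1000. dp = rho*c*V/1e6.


dp = 1000 * 1118 * 6.0 / 1e6 = 6.7080 MPa


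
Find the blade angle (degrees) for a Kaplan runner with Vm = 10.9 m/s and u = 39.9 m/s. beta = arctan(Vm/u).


beta = arctan(10.9 / 39.9) = 15.2794 degrees


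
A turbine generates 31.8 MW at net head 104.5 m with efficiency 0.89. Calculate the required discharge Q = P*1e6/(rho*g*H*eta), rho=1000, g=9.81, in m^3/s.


Q = 31.8 * 1e6 / (1000 * 9.81 * 104.5 * 0.89) = 34.8539 m^3/s


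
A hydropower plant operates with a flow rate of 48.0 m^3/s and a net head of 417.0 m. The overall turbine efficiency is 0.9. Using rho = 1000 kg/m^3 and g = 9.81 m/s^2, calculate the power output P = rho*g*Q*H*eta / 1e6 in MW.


P = 1000 * 9.81 * 48.0 * 417.0 * 0.9 / 1e6 = 176.7213 MW


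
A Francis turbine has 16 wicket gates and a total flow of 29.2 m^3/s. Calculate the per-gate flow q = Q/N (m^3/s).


q = 29.2 / 16 = 1.8250 m^3/s


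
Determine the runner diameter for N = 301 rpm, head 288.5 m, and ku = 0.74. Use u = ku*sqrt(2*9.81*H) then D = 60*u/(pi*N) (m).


u = 0.74 * sqrt(2*9.81*288.5) = 55.6742 m/s
D = 60 * 55.6742 / (pi * 301) = 3.5326 m


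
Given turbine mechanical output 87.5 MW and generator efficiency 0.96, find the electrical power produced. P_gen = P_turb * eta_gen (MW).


P_gen = 87.5 * 0.96 = 84.0000 MW


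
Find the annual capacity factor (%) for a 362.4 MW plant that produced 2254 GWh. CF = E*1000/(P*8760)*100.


CF = 2254 * 1000 / (362.4 * 8760) * 100 = 71.0005 %


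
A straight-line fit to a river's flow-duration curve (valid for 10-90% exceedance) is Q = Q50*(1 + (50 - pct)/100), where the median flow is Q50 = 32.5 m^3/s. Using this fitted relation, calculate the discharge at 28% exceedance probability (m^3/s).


Q = 32.5 * (1 + (50 - 28)/100) = 39.6500 m^3/s


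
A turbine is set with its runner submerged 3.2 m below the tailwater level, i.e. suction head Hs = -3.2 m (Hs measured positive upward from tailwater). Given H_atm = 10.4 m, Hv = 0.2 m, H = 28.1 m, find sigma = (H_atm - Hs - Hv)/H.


sigma = (10.4 - (-3.2) - 0.2) / 28.1 = 0.4769


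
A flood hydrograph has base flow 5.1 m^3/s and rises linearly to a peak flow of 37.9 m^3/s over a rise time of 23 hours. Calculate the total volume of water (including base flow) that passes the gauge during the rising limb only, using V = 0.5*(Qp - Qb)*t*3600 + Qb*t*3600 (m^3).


V = 0.5*(37.9 - 5.1)*23*3600 + 5.1*23*3600 = 1.7802e+06 m^3


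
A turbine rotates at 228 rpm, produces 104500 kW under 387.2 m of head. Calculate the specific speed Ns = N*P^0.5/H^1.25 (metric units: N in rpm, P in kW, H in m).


Ns = 228 * 104500^0.5 / 387.2^1.25 = 42.9115


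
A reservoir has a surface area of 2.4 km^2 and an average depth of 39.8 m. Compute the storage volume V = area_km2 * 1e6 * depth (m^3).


V = 2.4 * 1e6 * 39.8 = 9.5520e+07 m^3


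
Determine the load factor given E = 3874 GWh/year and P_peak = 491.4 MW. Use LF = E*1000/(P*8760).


LF = 3874 * 1000 / (491.4 * 8760) = 0.9000


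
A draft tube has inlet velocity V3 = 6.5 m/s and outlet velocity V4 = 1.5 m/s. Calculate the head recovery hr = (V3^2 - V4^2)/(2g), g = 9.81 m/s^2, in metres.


hr = (6.5^2 - 1.5^2) / (2*9.81) = 2.0387 m
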